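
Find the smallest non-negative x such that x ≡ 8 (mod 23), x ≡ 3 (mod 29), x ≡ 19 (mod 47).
583

Using the Chinese Remainder Theorem:
M = product of moduli = 31349
For equation 1: M_1 = 1363, 1363 ≡ 6 (mod 23), inverse of 1363 mod 23 is 4 (check: 6 × 4 = 24 ≡ 1 (mod 23))
For equation 2: M_2 = 1081, 1081 ≡ 8 (mod 29), inverse of 1081 mod 29 is 11 (check: 8 × 11 = 88 ≡ 1 (mod 29))
For equation 3: M_3 = 667, 667 ≡ 9 (mod 47), inverse of 667 mod 47 is 21 (check: 9 × 21 = 189 ≡ 1 (mod 47))
Combine: x ≡ Σ r_i×M_i×(M_i⁻¹ mod m_i) = 8×1363×4 + 3×1081×11 + 19×667×21 = 43616 + 35673 + 266133 = 345422
345422 mod 31349 = 583
x ≡ 583 (mod 31349)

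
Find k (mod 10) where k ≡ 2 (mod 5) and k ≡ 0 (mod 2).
M = 5 × 2 = 10. M₁ = 2, y₁ ≡ 3 (mod 5). M₂ = 5, y₂ ≡ 1 (mod 2). k = 2×2×3 + 0×5×1 ≡ 2 (mod 10)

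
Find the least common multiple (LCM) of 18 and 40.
360

First find GCD(18, 40) using the Euclidean algorithm:
18 = 0 × 40 + 18
40 = 2 × 18 + 4
18 = 4 × 4 + 2
4 = 2 × 2 + 0
GCD(18, 40) = 2

LCM formula: LCM(a, b) = (a × b) / GCD(a, b)
LCM(18, 40) = (18 × 40) / 2
LCM(18, 40) = 720 / 2
LCM(18, 40) = 360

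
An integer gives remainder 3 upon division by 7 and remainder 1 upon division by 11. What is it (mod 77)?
M = 7 × 11 = 77. M₁ = 11, y₁ ≡ 2 (mod 7). M₂ = 7, y₂ ≡ 8 (mod 11). k = 3×11×2 + 1×7×8 ≡ 45 (mod 77). The smallest positive such number is 45.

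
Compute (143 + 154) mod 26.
11

(143 + 154) = 297
297 mod 26 = 11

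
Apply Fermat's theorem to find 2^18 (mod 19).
By Fermat's Little Theorem, 2^{18} ≡ 1 (mod 19) since 19 is prime and gcd(2, 19) = 1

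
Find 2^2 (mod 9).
2 = 2 (binary 10). Repeated squaring mod 9: 2^1 ≡ 2; 2^2 ≡ 2² = 4 ≡ 4. So 2^2 ≡ 4 (mod 9).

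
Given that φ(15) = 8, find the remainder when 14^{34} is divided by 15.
By Euler: 14^{8} ≡ 1 (mod 15) since gcd(14, 15) = 1. 34 = 4×8 + 2. So 14^{34} ≡ 14^{2} ≡ 1 (mod 15)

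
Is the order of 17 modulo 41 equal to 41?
No, the actual order is 40, not 41.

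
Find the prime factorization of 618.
2 × 3 × 103

Divide by primes starting from smallest:
618 ÷ 2 = 309
309 ÷ 3 = 103
103 ÷ 103 = 1

618 = 2 × 3 × 103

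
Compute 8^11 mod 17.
Using repeated squaring. 11 = 8 + 2 + 1 (binary 1011). Repeated squaring mod 17: 8^1 ≡ 8; 8^2 ≡ 8² = 64 ≡ 13; 8^4 ≡ 13² = 169 ≡ 16; 8^8 ≡ 16² = 256 ≡ 1. Multiply: 8^11 = 8^8 × 8^2 × 8^1 ≡ 1 × 13 × 8 (mod 17): 1 × 13 = 13 ≡ 13; 13 × 8 = 104 ≡ 2. So 8^11 ≡ 2 (mod 17).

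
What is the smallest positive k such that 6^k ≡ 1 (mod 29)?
Powers of 6 mod 29: 6^1≡6, 6^2≡7, 6^3≡13, 6^4≡20, 6^5≡4, 6^6≡24, 6^7≡28, 6^8≡23, 6^9≡22, 6^10≡16, 6^11≡9, 6^12≡25, 6^13≡5, 6^14≡1. Order = 14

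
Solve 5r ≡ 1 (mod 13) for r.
5^(-1) ≡ 8 (mod 13). Verification: 5 × 8 = 40 ≡ 1 (mod 13)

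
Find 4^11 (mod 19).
Using repeated squaring. 11 = 8 + 2 + 1 (binary 1011). Repeated squaring mod 19: 4^1 ≡ 4; 4^2 ≡ 4² = 16 ≡ 16; 4^4 ≡ 16² = 256 ≡ 9; 4^8 ≡ 9² = 81 ≡ 5. Multiply: 4^11 = 4^8 × 4^2 × 4^1 ≡ 5 × 16 × 4 (mod 19): 5 × 16 = 80 ≡ 4; 4 × 4 = 16 ≡ 16. So 4^11 ≡ 16 (mod 19).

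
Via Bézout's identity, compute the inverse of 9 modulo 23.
Extended GCD: 9(-5) + 23(2) = 1. So 9^(-1) ≡ 18 ≡ 18 (mod 23). Verify: 9 × 18 = 162 ≡ 1 (mod 23)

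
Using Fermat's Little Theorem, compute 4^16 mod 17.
By Fermat's Little Theorem, 4^{16} ≡ 1 (mod 17) since 17 is prime and gcd(4, 17) = 1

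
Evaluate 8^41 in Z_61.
Using repeated squaring. 41 = 32 + 8 + 1 (binary 101001). Repeated squaring mod 61: 8^1 ≡ 8; 8^2 ≡ 8² = 64 ≡ 3; 8^4 ≡ 3² = 9 ≡ 9; 8^8 ≡ 9² = 81 ≡ 20; 8^16 ≡ 20² = 400 ≡ 34; 8^32 ≡ 34² = 1156 ≡ 58. Multiply: 8^41 = 8^32 × 8^8 × 8^1 ≡ 58 × 20 × 8 (mod 61): 58 × 20 = 1160 ≡ 1; 1 × 8 = 8 ≡ 8. So 8^41 ≡ 8 (mod 61).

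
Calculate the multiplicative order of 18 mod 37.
Powers of 18 mod 37: 18^1≡18, 18^2≡28, 18^3≡23, 18^4≡7, 18^5≡15, 18^6≡11, 18^7≡13, 18^8≡12, 18^9≡31, 18^10≡3, 18^11≡17, 18^12≡10, 18^13≡32, 18^14≡21, 18^15≡8, 18^16≡33, 18^17≡2, 18^18≡36, 18^19≡19, 18^20≡9, 18^21≡14, 18^22≡30, 18^23≡22, 18^24≡26, 18^25≡24, 18^26≡25, 18^27≡6, 18^28≡34, 18^29≡20, 18^30≡27, 18^31≡5, 18^32≡16, 18^33≡29, 18^34≡4, 18^35≡35, 18^36≡1. Order = 36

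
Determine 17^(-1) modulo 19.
17^(-1) ≡ 9 (mod 19). Verification: 17 × 9 = 153 ≡ 1 (mod 19)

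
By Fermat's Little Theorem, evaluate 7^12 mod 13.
By Fermat's Little Theorem, 7^{12} ≡ 1 (mod 13) since 13 is prime and gcd(7, 13) = 1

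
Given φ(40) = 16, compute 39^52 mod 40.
By Euler: 39^{16} ≡ 1 (mod 40) since gcd(39, 40) = 1. 52 = 3×16 + 4. So 39^{52} ≡ 39^{4} ≡ 1 (mod 40)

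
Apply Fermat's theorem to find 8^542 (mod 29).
By Fermat: 8^{28} ≡ 1 (mod 29). 542 ≡ 10 (mod 28). So 8^{542} ≡ 8^{10} ≡ 4 (mod 29)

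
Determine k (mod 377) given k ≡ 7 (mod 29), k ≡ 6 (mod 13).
123

Using the Chinese Remainder Theorem:
M = product of moduli = 377
For equation 1: M_1 = 13, 13 ≡ 13 (mod 29), inverse of 13 mod 29 is 9 (check: 13 × 9 = 117 ≡ 1 (mod 29))
For equation 2: M_2 = 29, 29 ≡ 3 (mod 13), inverse of 29 mod 13 is 9 (check: 3 × 9 = 27 ≡ 1 (mod 13))
Combine: k ≡ Σ r_i×M_i×(M_i⁻¹ mod m_i) = 7×13×9 + 6×29×9 = 819 + 1566 = 2385
2385 mod 377 = 123
k ≡ 123 (mod 377)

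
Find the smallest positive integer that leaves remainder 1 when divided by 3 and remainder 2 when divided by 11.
M = 3 × 11 = 33. M₁ = 11, y₁ ≡ 2 (mod 3). M₂ = 3, y₂ ≡ 4 (mod 11). z = 1×11×2 + 2×3×4 ≡ 13 (mod 33). The smallest positive such number is 13.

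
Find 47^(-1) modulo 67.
10

Using Extended Euclidean Algorithm:
gcd(47, 67) = 1
Bezout coefficients: 47 × 10 + 67 × -7 = 1
So 47 × 10 ≡ 1 (mod 67)
The inverse is 10 mod 67 = 10
Verification: 47 × 10 = 470 = 7 × 67 + 1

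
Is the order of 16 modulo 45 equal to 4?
No, the actual order is 3, not 4.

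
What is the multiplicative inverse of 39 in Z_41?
39^(-1) ≡ 20 (mod 41). Verification: 39 × 20 = 780 ≡ 1 (mod 41)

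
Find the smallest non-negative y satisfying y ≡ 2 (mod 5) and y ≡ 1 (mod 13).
M = 5 × 13 = 65. M₁ = 13, y₁ ≡ 2 (mod 5). M₂ = 5, y₂ ≡ 8 (mod 13). y = 2×13×2 + 1×5×8 ≡ 27 (mod 65)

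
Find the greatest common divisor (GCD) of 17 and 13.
1

Using the Euclidean algorithm:
17 = 1 × 13 + 4
13 = 3 × 4 + 1
4 = 4 × 1 + 0

GCD(17, 13) = 1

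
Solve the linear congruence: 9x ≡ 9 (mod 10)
1

Since gcd(9, 10) = 1 divides 9, a solution exists.
Multiply both sides by the inverse of 9 mod 10:
  9^(-1) mod 10 = 9
  x ≡ 9 × 9 ≡ 81 ≡ 1 (mod 10)
Verification: 9 × 1 = 9 = 0 × 10 + 9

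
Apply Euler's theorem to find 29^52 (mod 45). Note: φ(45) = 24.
By Euler: 29^{24} ≡ 1 (mod 45) since gcd(29, 45) = 1. 52 = 2×24 + 4. So 29^{52} ≡ 29^{4} ≡ 16 (mod 45)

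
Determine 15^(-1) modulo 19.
15^(-1) ≡ 14 (mod 19). Verification: 15 × 14 = 210 ≡ 1 (mod 19)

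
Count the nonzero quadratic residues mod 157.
For prime 157, there are (p-1)/2 = (157-1)/2 = 78 quadratic residues (excluding 0).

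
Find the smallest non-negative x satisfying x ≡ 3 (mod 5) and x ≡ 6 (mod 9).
M = 5 × 9 = 45. M₁ = 9, y₁ ≡ 4 (mod 5). M₂ = 5, y₂ ≡ 2 (mod 9). x = 3×9×4 + 6×5×2 ≡ 33 (mod 45)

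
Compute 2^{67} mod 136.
8

Using successive squaring:
Binary expansion of 67: 1000011
Powers of 2 mod 136 (each is the square of the previous):
  2^1 ≡ 2 (mod 136)
  2^2 ≡ 2² = 4 ≡ 4 (mod 136)
  2^4 ≡ 4² = 16 ≡ 16 (mod 136)
  2^8 ≡ 16² = 256 ≡ 120 (mod 136)
  2^16 ≡ 120² = 14400 ≡ 120 (mod 136)
  2^32 ≡ 120² = 14400 ≡ 120 (mod 136)
  2^64 ≡ 120² = 14400 ≡ 120 (mod 136)
67 = 64 + 2 + 1, so 2^67 = 2^64 × 2^2 × 2^1 ≡ 120 × 4 × 2 (mod 136)
Multiplying step by step:
  120 × 4 = 480 ≡ 72 (mod 136)
  72 × 2 = 144 ≡ 8 (mod 136)
Result: 2^67 ≡ 8 (mod 136)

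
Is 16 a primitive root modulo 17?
No

To verify, check if 16^(16/q) ≢ 1 (mod 17) for each prime divisor q of 16
Divisors of 16 = 16: [1, 2, 4, 8, 16]
  16^(16/2) = 16^8 ≡ 1 (mod 17)
Conclusion: 16 is not a primitive root modulo 17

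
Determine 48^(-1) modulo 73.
48^(-1) ≡ 35 (mod 73). Verification: 48 × 35 = 1680 ≡ 1 (mod 73)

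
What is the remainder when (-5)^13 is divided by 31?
Using repeated squaring. (-5) ≡ 26 (mod 31). 13 = 8 + 4 + 1 (binary 1101). Repeated squaring mod 31: 26^1 ≡ 26; 26^2 ≡ 26² = 676 ≡ 25; 26^4 ≡ 25² = 625 ≡ 5; 26^8 ≡ 5² = 25 ≡ 25. Multiply: (-5)^13 ≡ 26^8 × 26^4 × 26^1 ≡ 25 × 5 × 26 (mod 31): 25 × 5 = 125 ≡ 1; 1 × 26 = 26 ≡ 26. So (-5)^13 ≡ 26 (mod 31).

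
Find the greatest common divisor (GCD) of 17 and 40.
1

Using the Euclidean algorithm:
17 = 0 × 40 + 17
40 = 2 × 17 + 6
17 = 2 × 6 + 5
6 = 1 × 5 + 1
5 = 5 × 1 + 0

GCD(17, 40) = 1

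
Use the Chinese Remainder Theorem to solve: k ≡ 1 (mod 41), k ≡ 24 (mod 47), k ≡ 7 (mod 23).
7873

Using the Chinese Remainder Theorem:
M = product of moduli = 44321
For equation 1: M_1 = 1081, 1081 ≡ 15 (mod 41), inverse of 1081 mod 41 is 11 (check: 15 × 11 = 165 ≡ 1 (mod 41))
For equation 2: M_2 = 943, 943 ≡ 3 (mod 47), inverse of 943 mod 47 is 16 (check: 3 × 16 = 48 ≡ 1 (mod 47))
For equation 3: M_3 = 1927, 1927 ≡ 18 (mod 23), inverse of 1927 mod 23 is 9 (check: 18 × 9 = 162 ≡ 1 (mod 23))
Combine: k ≡ Σ r_i×M_i×(M_i⁻¹ mod m_i) = 1×1081×11 + 24×943×16 + 7×1927×9 = 11891 + 362112 + 121401 = 495404
495404 mod 44321 = 7873
k ≡ 7873 (mod 44321)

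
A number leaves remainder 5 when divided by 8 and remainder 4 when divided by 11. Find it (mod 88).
M = 8 × 11 = 88. M₁ = 11, y₁ ≡ 3 (mod 8). M₂ = 8, y₂ ≡ 7 (mod 11). k = 5×11×3 + 4×8×7 ≡ 37 (mod 88)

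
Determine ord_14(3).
Powers of 3 mod 14: 3^1≡3, 3^2≡9, 3^3≡13, 3^4≡11, 3^5≡5, 3^6≡1. Order = 6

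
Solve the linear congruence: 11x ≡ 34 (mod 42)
26

Since gcd(11, 42) = 1 divides 34, a solution exists.
Multiply both sides by the inverse of 11 mod 42:
  11^(-1) mod 42 = 23
  x ≡ 23 × 34 ≡ 782 ≡ 26 (mod 42)
Verification: 11 × 26 = 286 = 6 × 42 + 34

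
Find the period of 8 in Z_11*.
Powers of 8 mod 11: 8^1≡8, 8^2≡9, 8^3≡6, 8^4≡4, 8^5≡10, 8^6≡3, 8^7≡2, 8^8≡5, 8^9≡7, 8^10≡1. Order = 10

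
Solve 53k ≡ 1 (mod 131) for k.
53^(-1) ≡ 89 (mod 131). Verification: 53 × 89 = 4717 ≡ 1 (mod 131)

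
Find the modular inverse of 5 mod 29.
5^(-1) ≡ 6 (mod 29). Verification: 5 × 6 = 30 ≡ 1 (mod 29)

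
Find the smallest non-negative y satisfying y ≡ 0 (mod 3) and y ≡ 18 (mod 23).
M = 3 × 23 = 69. M₁ = 23, y₁ ≡ 2 (mod 3). M₂ = 3, y₂ ≡ 8 (mod 23). y = 0×23×2 + 18×3×8 ≡ 18 (mod 69)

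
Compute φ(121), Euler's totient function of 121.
110

Prime factorization: 121 = 11^2
Using the formula φ(n) = n × Π(1 - 1/p) for each prime factor p:
φ(121) = 121 × (1 - 1/11)
φ(121) = 110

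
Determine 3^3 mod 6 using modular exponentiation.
3 = 2 + 1 (binary 11). Repeated squaring mod 6: 3^1 ≡ 3; 3^2 ≡ 3² = 9 ≡ 3. Multiply: 3^3 = 3^2 × 3^1 ≡ 3 × 3 (mod 6): 3 × 3 = 9 ≡ 3. So 3^3 ≡ 3 (mod 6).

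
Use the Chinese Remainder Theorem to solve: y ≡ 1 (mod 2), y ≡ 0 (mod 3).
M = 2 × 3 = 6. M₁ = 3, y₁ ≡ 1 (mod 2). M₂ = 2, y₂ ≡ 2 (mod 3). y = 1×3×1 + 0×2×2 ≡ 3 (mod 6)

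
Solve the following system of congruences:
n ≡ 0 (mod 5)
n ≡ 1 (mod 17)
35

Using the Chinese Remainder Theorem:
M = product of moduli = 85
For equation 1: M_1 = 17, 17 ≡ 2 (mod 5), inverse of 17 mod 5 is 3 (check: 2 × 3 = 6 ≡ 1 (mod 5))
For equation 2: M_2 = 5, 5 ≡ 5 (mod 17), inverse of 5 mod 17 is 7 (check: 5 × 7 = 35 ≡ 1 (mod 17))
Combine: n ≡ Σ r_i×M_i×(M_i⁻¹ mod m_i) = 0×17×3 + 1×5×7 = 0 + 35 = 35
35 mod 85 = 35
n ≡ 35 (mod 85)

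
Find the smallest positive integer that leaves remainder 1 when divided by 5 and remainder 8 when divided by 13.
M = 5 × 13 = 65. M₁ = 13, y₁ ≡ 2 (mod 5). M₂ = 5, y₂ ≡ 8 (mod 13). n = 1×13×2 + 8×5×8 ≡ 21 (mod 65). The smallest positive such number is 21.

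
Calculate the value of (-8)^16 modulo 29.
Using repeated squaring. (-8) ≡ 21 (mod 29). 16 = 16 (binary 10000). Repeated squaring mod 29: 21^1 ≡ 21; 21^2 ≡ 21² = 441 ≡ 6; 21^4 ≡ 6² = 36 ≡ 7; 21^8 ≡ 7² = 49 ≡ 20; 21^16 ≡ 20² = 400 ≡ 23. So (-8)^16 ≡ 23 (mod 29).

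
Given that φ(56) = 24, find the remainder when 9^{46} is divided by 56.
By Euler: 9^{24} ≡ 1 (mod 56) since gcd(9, 56) = 1. 46 = 1×24 + 22. So 9^{46} ≡ 9^{22} ≡ 9 (mod 56)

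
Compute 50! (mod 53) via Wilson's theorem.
(52)! = (50)! × (51) × (52) ≡ -1 (mod 53). So (50)! ≡ -1 × [(52)(51)]^(-1) ≡ 26 (mod 53)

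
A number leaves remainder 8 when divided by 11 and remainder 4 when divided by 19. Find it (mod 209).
M = 11 × 19 = 209. M₁ = 19, y₁ ≡ 7 (mod 11). M₂ = 11, y₂ ≡ 7 (mod 19). z = 8×19×7 + 4×11×7 ≡ 118 (mod 209)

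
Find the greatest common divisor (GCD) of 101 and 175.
1

Using the Euclidean algorithm:
101 = 0 × 175 + 101
175 = 1 × 101 + 74
101 = 1 × 74 + 27
74 = 2 × 27 + 20
27 = 1 × 20 + 7
20 = 2 × 7 + 6
7 = 1 × 6 + 1
6 = 6 × 1 + 0

GCD(101, 175) = 1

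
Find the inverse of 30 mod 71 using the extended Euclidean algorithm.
Extended GCD: 30(-26) + 71(11) = 1. So 30^(-1) ≡ 45 ≡ 45 (mod 71). Verify: 30 × 45 = 1350 ≡ 1 (mod 71)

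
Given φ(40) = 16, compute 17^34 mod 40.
By Euler: 17^{16} ≡ 1 (mod 40) since gcd(17, 40) = 1. 34 = 2×16 + 2. So 17^{34} ≡ 17^{2} ≡ 9 (mod 40)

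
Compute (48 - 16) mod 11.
10

(48 - 16) = 32
32 mod 11 = 10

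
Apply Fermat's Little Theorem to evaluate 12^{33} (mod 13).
12

By Fermat's Little Theorem, a^(p-1) ≡ 1 (mod p) for prime p and gcd(a, p) = 1
Here p = 13, so 12^12 ≡ 1 (mod 13)
We can reduce the exponent: 33 mod 12 = 9
So 12^33 ≡ 12^9 (mod 13)
Computing: 12^9 mod 13 = 12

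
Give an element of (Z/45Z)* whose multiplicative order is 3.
16 has order 3 mod 45 since 16^{3} ≡ 1 (mod 45) and no smaller power works.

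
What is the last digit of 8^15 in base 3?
Using Fermat: 8^{2} ≡ 1 (mod 3). 15 ≡ 1 (mod 2). So 8^{15} ≡ 8^{1} ≡ 2 (mod 3)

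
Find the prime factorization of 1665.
3^2 × 5 × 37

Divide by primes starting from smallest:
1665 ÷ 3 = 555
555 ÷ 3 = 185
185 ÷ 5 = 37
37 ÷ 37 = 1

1665 = 3^2 × 5 × 37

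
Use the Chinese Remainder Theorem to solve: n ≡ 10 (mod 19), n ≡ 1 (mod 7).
29

Using the Chinese Remainder Theorem:
M = product of moduli = 133
For equation 1: M_1 = 7, 7 ≡ 7 (mod 19), inverse of 7 mod 19 is 11 (check: 7 × 11 = 77 ≡ 1 (mod 19))
For equation 2: M_2 = 19, 19 ≡ 5 (mod 7), inverse of 19 mod 7 is 3 (check: 5 × 3 = 15 ≡ 1 (mod 7))
Combine: n ≡ Σ r_i×M_i×(M_i⁻¹ mod m_i) = 10×7×11 + 1×19×3 = 770 + 57 = 827
827 mod 133 = 29
n ≡ 29 (mod 133)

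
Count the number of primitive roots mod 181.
Number of primitive roots mod 181 = φ(180) = 48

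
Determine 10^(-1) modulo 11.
10^(-1) ≡ 10 (mod 11). Verification: 10 × 10 = 100 ≡ 1 (mod 11)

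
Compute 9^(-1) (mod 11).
5

Using Extended Euclidean Algorithm:
gcd(9, 11) = 1
Bezout coefficients: 9 × 5 + 11 × -4 = 1
So 9 × 5 ≡ 1 (mod 11)
The inverse is 5 mod 11 = 5
Verification: 9 × 5 = 45 = 4 × 11 + 1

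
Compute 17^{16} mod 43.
14

Using successive squaring:
Binary expansion of 16: 10000
Powers of 17 mod 43 (each is the square of the previous):
  17^1 ≡ 17 (mod 43)
  17^2 ≡ 17² = 289 ≡ 31 (mod 43)
  17^4 ≡ 31² = 961 ≡ 15 (mod 43)
  17^8 ≡ 15² = 225 ≡ 10 (mod 43)
  17^16 ≡ 10² = 100 ≡ 14 (mod 43)
16 is a power of 2, so 17^16 is the last square: ≡ 14 (mod 43)
Result: 17^16 ≡ 14 (mod 43)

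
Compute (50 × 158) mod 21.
4

(50 × 158) = 7900
7900 mod 21 = 4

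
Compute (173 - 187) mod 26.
12

(173 - 187) = -14
-14 mod 26 = 12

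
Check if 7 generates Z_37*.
p - 1 = 36 has prime divisors 2, 3. Check 7^(36/q) mod 37 for each: 7^(36/2) = 7^18 ≡ 1, 7^(36/3) = 7^12 ≡ 10 (mod 37). Since 7^18 ≡ 1 (mod 37), the order of 7 divides 18 (in fact the order is 9) ≠ 36, so it is not a primitive root.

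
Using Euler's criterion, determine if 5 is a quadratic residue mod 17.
By Euler's criterion: 5^{8} ≡ 16 (mod 17). Since this equals -1 (≡ 16), 5 is not a QR.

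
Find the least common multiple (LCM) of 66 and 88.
264

First find GCD(66, 88) using the Euclidean algorithm:
66 = 0 × 88 + 66
88 = 1 × 66 + 22
66 = 3 × 22 + 0
GCD(66, 88) = 22

LCM formula: LCM(a, b) = (a × b) / GCD(a, b)
LCM(66, 88) = (66 × 88) / 22
LCM(66, 88) = 5808 / 22
LCM(66, 88) = 264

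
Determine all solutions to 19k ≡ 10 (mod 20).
10

Since gcd(19, 20) = 1 divides 10, a solution exists.
Multiply both sides by the inverse of 19 mod 20:
  19^(-1) mod 20 = 19
  x ≡ 19 × 10 ≡ 190 ≡ 10 (mod 20)
Verification: 19 × 10 = 190 = 9 × 20 + 10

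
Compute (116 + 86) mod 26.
20

(116 + 86) = 202
202 mod 26 = 20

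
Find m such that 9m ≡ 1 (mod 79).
9^(-1) ≡ 44 (mod 79). Verification: 9 × 44 = 396 ≡ 1 (mod 79)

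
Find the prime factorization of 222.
2 × 3 × 37

Divide by primes starting from smallest:
222 ÷ 2 = 111
111 ÷ 3 = 37
37 ÷ 37 = 1

222 = 2 × 3 × 37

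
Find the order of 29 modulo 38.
Powers of 29 mod 38: 29^1≡29, 29^2≡5, 29^3≡31, 29^4≡25, 29^5≡3, 29^6≡11, 29^7≡15, 29^8≡17, 29^9≡37, 29^10≡9, 29^11≡33, 29^12≡7, 29^13≡13, 29^14≡35, 29^15≡27, 29^16≡23, 29^17≡21, 29^18≡1. Order = 18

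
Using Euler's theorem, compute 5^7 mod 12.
By Euler: 5^{4} ≡ 1 (mod 12) since gcd(5, 12) = 1. 7 = 1×4 + 3. So 5^{7} ≡ 5^{3} ≡ 5 (mod 12)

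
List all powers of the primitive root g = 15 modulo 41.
g^1, g^2, ..., g^{40} mod 41: {15, 20, 13, 31, 14, 5, 34, 18, 24, 32, 29, 25, 6, 8, 38, 37, 22, 2, 30, 40, 26, 21, 28, 10, 27, 36, 7, 23, 17, 9, 12, 16, 35, 33, 3, 4, 19, 39, 11, 1}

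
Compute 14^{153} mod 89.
23

Using successive squaring:
Binary expansion of 153: 10011001
Powers of 14 mod 89 (each is the square of the previous):
  14^1 ≡ 14 (mod 89)
  14^2 ≡ 14² = 196 ≡ 18 (mod 89)
  14^4 ≡ 18² = 324 ≡ 57 (mod 89)
  14^8 ≡ 57² = 3249 ≡ 45 (mod 89)
  14^16 ≡ 45² = 2025 ≡ 67 (mod 89)
  14^32 ≡ 67² = 4489 ≡ 39 (mod 89)
  14^64 ≡ 39² = 1521 ≡ 8 (mod 89)
  14^128 ≡ 8² = 64 ≡ 64 (mod 89)
153 = 128 + 16 + 8 + 1, so 14^153 = 14^128 × 14^16 × 14^8 × 14^1 ≡ 64 × 67 × 45 × 14 (mod 89)
Multiplying step by step:
  64 × 67 = 4288 ≡ 16 (mod 89)
  16 × 45 = 720 ≡ 8 (mod 89)
  8 × 14 = 112 ≡ 23 (mod 89)
Result: 14^153 ≡ 23 (mod 89)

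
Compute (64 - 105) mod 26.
11

(64 - 105) = -41
-41 mod 26 = 11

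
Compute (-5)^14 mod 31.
Using repeated squaring. (-5) ≡ 26 (mod 31). 14 = 8 + 4 + 2 (binary 1110). Repeated squaring mod 31: 26^1 ≡ 26; 26^2 ≡ 26² = 676 ≡ 25; 26^4 ≡ 25² = 625 ≡ 5; 26^8 ≡ 5² = 25 ≡ 25. Multiply: (-5)^14 ≡ 26^8 × 26^4 × 26^2 ≡ 25 × 5 × 25 (mod 31): 25 × 5 = 125 ≡ 1; 1 × 25 = 25 ≡ 25. So (-5)^14 ≡ 25 (mod 31).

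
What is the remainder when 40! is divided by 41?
By Wilson's theorem, (40)! ≡ -1 ≡ 40 (mod 41)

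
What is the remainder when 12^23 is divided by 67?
Using repeated squaring. 23 = 16 + 4 + 2 + 1 (binary 10111). Repeated squaring mod 67: 12^1 ≡ 12; 12^2 ≡ 12² = 144 ≡ 10; 12^4 ≡ 10² = 100 ≡ 33; 12^8 ≡ 33² = 1089 ≡ 17; 12^16 ≡ 17² = 289 ≡ 21. Multiply: 12^23 = 12^16 × 12^4 × 12^2 × 12^1 ≡ 21 × 33 × 10 × 12 (mod 67): 21 × 33 = 693 ≡ 23; 23 × 10 = 230 ≡ 29; 29 × 12 = 348 ≡ 13. So 12^23 ≡ 13 (mod 67).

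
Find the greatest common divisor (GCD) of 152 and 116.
4

Using the Euclidean algorithm:
152 = 1 × 116 + 36
116 = 3 × 36 + 8
36 = 4 × 8 + 4
8 = 2 × 4 + 0

GCD(152, 116) = 4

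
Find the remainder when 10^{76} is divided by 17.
By Fermat: 10^{16} ≡ 1 (mod 17). 76 = 4×16 + 12. So 10^{76} ≡ 10^{12} ≡ 13 (mod 17)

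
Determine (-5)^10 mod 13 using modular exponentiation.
(-5) ≡ 8 (mod 13). 10 = 8 + 2 (binary 1010). Repeated squaring mod 13: 8^1 ≡ 8; 8^2 ≡ 8² = 64 ≡ 12; 8^4 ≡ 12² = 144 ≡ 1; 8^8 ≡ 1² = 1 ≡ 1. Multiply: (-5)^10 ≡ 8^8 × 8^2 ≡ 1 × 12 (mod 13): 1 × 12 = 12 ≡ 12. So (-5)^10 ≡ 12 (mod 13).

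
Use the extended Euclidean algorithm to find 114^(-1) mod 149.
Extended GCD: 114(17) + 149(-13) = 1. So 114^(-1) ≡ 17 ≡ 17 (mod 149). Verify: 114 × 17 = 1938 ≡ 1 (mod 149)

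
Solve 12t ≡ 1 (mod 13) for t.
12^(-1) ≡ 12 (mod 13). Verification: 12 × 12 = 144 ≡ 1 (mod 13)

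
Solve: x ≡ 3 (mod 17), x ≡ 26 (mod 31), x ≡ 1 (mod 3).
M = 17 × 31 × 3 = 1581. M₁ = 93, y₁ ≡ 15 (mod 17). M₂ = 51, y₂ ≡ 14 (mod 31). M₃ = 527, y₃ ≡ 2 (mod 3). x = 3×93×15 + 26×51×14 + 1×527×2 ≡ 88 (mod 1581)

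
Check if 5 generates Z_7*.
p - 1 = 6 has prime divisors 2, 3. Check 5^(6/q) mod 7 for each: 5^(6/2) = 5^3 ≡ 6, 5^(6/3) = 5^2 ≡ 4 (mod 7). None of these is 1, so 5 has order 6 = φ(7), so it is a primitive root mod 7.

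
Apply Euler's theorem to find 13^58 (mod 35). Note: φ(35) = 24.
By Euler: 13^{24} ≡ 1 (mod 35) since gcd(13, 35) = 1. 58 = 2×24 + 10. So 13^{58} ≡ 13^{10} ≡ 29 (mod 35)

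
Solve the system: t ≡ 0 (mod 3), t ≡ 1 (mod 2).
M = 3 × 2 = 6. M₁ = 2, y₁ ≡ 2 (mod 3). M₂ = 3, y₂ ≡ 1 (mod 2). t = 0×2×2 + 1×3×1 ≡ 3 (mod 6)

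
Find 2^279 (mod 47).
Using Fermat: 2^{46} ≡ 1 (mod 47). 279 ≡ 3 (mod 46). So 2^{279} ≡ 2^{3} ≡ 8 (mod 47)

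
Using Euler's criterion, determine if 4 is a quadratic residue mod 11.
By Euler's criterion: 4^{5} ≡ 1 (mod 11). Since this equals 1, 4 is a QR.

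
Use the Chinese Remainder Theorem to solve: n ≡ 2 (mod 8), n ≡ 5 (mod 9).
M = 8 × 9 = 72. M₁ = 9, y₁ ≡ 1 (mod 8). M₂ = 8, y₂ ≡ 8 (mod 9). n = 2×9×1 + 5×8×8 ≡ 50 (mod 72)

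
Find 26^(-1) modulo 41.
30

Using Extended Euclidean Algorithm:
gcd(26, 41) = 1
Bezout coefficients: 26 × -11 + 41 × 7 = 1
So 26 × -11 ≡ 1 (mod 41)
The inverse is -11 mod 41 = 30
Verification: 26 × 30 = 780 = 19 × 41 + 1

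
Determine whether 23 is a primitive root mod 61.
p - 1 = 60 has prime divisors 2, 3, 5. Check 23^(60/q) mod 61 for each: 23^(60/2) = 23^30 ≡ 60, 23^(60/3) = 23^20 ≡ 1, 23^(60/5) = 23^12 ≡ 20 (mod 61). Since 23^20 ≡ 1 (mod 61), the order of 23 divides 20 (in fact the order is 20) ≠ 60, so it is not a primitive root.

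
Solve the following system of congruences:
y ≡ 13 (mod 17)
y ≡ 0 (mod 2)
30

Using the Chinese Remainder Theorem:
M = product of moduli = 34
For equation 1: M_1 = 2, 2 ≡ 2 (mod 17), inverse of 2 mod 17 is 9 (check: 2 × 9 = 18 ≡ 1 (mod 17))
For equation 2: M_2 = 17, 17 ≡ 1 (mod 2), inverse of 17 mod 2 is 1 (check: 1 × 1 = 1 ≡ 1 (mod 2))
Combine: y ≡ Σ r_i×M_i×(M_i⁻¹ mod m_i) = 13×2×9 + 0×17×1 = 234 + 0 = 234
234 mod 34 = 30
y ≡ 30 (mod 34)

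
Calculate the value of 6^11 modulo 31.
Using repeated squaring. 11 = 8 + 2 + 1 (binary 1011). Repeated squaring mod 31: 6^1 ≡ 6; 6^2 ≡ 6² = 36 ≡ 5; 6^4 ≡ 5² = 25 ≡ 25; 6^8 ≡ 25² = 625 ≡ 5. Multiply: 6^11 = 6^8 × 6^2 × 6^1 ≡ 5 × 5 × 6 (mod 31): 5 × 5 = 25 ≡ 25; 25 × 6 = 150 ≡ 26. So 6^11 ≡ 26 (mod 31).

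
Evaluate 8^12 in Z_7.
Using Fermat: 8^{6} ≡ 1 (mod 7). 12 ≡ 0 (mod 6). So 8^{12} ≡ 8^{0} ≡ 1 (mod 7)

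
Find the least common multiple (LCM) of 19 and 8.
152

First find GCD(19, 8) using the Euclidean algorithm:
19 = 2 × 8 + 3
8 = 2 × 3 + 2
3 = 1 × 2 + 1
2 = 2 × 1 + 0
GCD(19, 8) = 1

LCM formula: LCM(a, b) = (a × b) / GCD(a, b)
LCM(19, 8) = (19 × 8) / 1
LCM(19, 8) = 152 / 1
LCM(19, 8) = 152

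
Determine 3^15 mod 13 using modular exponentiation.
Using Fermat: 3^{12} ≡ 1 (mod 13). 15 ≡ 3 (mod 12). So 3^{15} ≡ 3^{3} ≡ 1 (mod 13)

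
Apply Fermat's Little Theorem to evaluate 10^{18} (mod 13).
1

By Fermat's Little Theorem, a^(p-1) ≡ 1 (mod p) for prime p and gcd(a, p) = 1
Here p = 13, so 10^12 ≡ 1 (mod 13)
We can reduce the exponent: 18 mod 12 = 6
So 10^18 ≡ 10^6 (mod 13)
Computing: 10^6 mod 13 = 1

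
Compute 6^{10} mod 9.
0

Using successive squaring:
Binary expansion of 10: 1010
Powers of 6 mod 9 (each is the square of the previous):
  6^1 ≡ 6 (mod 9)
  6^2 ≡ 6² = 36 ≡ 0 (mod 9)
  6^4 ≡ 0² = 0 ≡ 0 (mod 9)
  6^8 ≡ 0² = 0 ≡ 0 (mod 9)
10 = 8 + 2, so 6^10 = 6^8 × 6^2 ≡ 0 × 0 (mod 9)
Multiplying step by step:
  0 × 0 = 0 ≡ 0 (mod 9)
Result: 6^10 ≡ 0 (mod 9)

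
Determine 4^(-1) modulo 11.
4^(-1) ≡ 3 (mod 11). Verification: 4 × 3 = 12 ≡ 1 (mod 11)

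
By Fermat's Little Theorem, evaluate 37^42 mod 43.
By Fermat's Little Theorem, 37^{42} ≡ 1 (mod 43) since 43 is prime and gcd(37, 43) = 1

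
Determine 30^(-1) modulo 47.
30^(-1) ≡ 11 (mod 47). Verification: 30 × 11 = 330 ≡ 1 (mod 47)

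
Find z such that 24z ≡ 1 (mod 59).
24^(-1) ≡ 32 (mod 59). Verification: 24 × 32 = 768 ≡ 1 (mod 59)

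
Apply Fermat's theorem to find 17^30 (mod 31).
By Fermat's Little Theorem, 17^{30} ≡ 1 (mod 31) since 31 is prime and gcd(17, 31) = 1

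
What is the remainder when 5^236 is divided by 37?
Using Fermat: 5^{36} ≡ 1 (mod 37). 236 ≡ 20 (mod 36). So 5^{236} ≡ 5^{20} ≡ 12 (mod 37)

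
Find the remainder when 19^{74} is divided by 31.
By Fermat: 19^{30} ≡ 1 (mod 31). 74 = 2×30 + 14. So 19^{74} ≡ 19^{14} ≡ 18 (mod 31)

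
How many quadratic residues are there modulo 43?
For prime 43, there are (p-1)/2 = (43-1)/2 = 21 quadratic residues (excluding 0).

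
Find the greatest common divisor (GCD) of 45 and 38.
1

Using the Euclidean algorithm:
45 = 1 × 38 + 7
38 = 5 × 7 + 3
7 = 2 × 3 + 1
3 = 3 × 1 + 0

GCD(45, 38) = 1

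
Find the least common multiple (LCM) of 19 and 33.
627

First find GCD(19, 33) using the Euclidean algorithm:
19 = 0 × 33 + 19
33 = 1 × 19 + 14
19 = 1 × 14 + 5
14 = 2 × 5 + 4
5 = 1 × 4 + 1
4 = 4 × 1 + 0
GCD(19, 33) = 1

LCM formula: LCM(a, b) = (a × b) / GCD(a, b)
LCM(19, 33) = (19 × 33) / 1
LCM(19, 33) = 627 / 1
LCM(19, 33) = 627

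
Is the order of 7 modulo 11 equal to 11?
No, the actual order is 10, not 11.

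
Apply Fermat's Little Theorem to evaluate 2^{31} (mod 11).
2

By Fermat's Little Theorem, a^(p-1) ≡ 1 (mod p) for prime p and gcd(a, p) = 1
Here p = 11, so 2^10 ≡ 1 (mod 11)
We can reduce the exponent: 31 mod 10 = 1
So 2^31 ≡ 2^1 (mod 11)
Computing: 2^1 mod 11 = 2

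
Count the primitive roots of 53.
24

The number of primitive roots modulo p is φ(p-1) = φ(52)
φ(52) = 24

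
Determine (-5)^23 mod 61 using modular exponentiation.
Using repeated squaring. (-5) ≡ 56 (mod 61). 23 = 16 + 4 + 2 + 1 (binary 10111). Repeated squaring mod 61: 56^1 ≡ 56; 56^2 ≡ 56² = 3136 ≡ 25; 56^4 ≡ 25² = 625 ≡ 15; 56^8 ≡ 15² = 225 ≡ 42; 56^16 ≡ 42² = 1764 ≡ 56. Multiply: (-5)^23 ≡ 56^16 × 56^4 × 56^2 × 56^1 ≡ 56 × 15 × 25 × 56 (mod 61): 56 × 15 = 840 ≡ 47; 47 × 25 = 1175 ≡ 16; 16 × 56 = 896 ≡ 42. So (-5)^23 ≡ 42 (mod 61).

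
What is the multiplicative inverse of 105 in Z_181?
105^(-1) ≡ 50 (mod 181). Verification: 105 × 50 = 5250 ≡ 1 (mod 181)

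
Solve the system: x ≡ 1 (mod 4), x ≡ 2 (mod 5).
M = 4 × 5 = 20. M₁ = 5, y₁ ≡ 1 (mod 4). M₂ = 4, y₂ ≡ 4 (mod 5). x = 1×5×1 + 2×4×4 ≡ 17 (mod 20)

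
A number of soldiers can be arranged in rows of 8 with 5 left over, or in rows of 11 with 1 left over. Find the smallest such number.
M = 8 × 11 = 88. M₁ = 11, y₁ ≡ 3 (mod 8). M₂ = 8, y₂ ≡ 7 (mod 11). y = 5×11×3 + 1×8×7 ≡ 45 (mod 88). The smallest positive such number is 45.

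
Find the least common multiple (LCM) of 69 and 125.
8625

First find GCD(69, 125) using the Euclidean algorithm:
69 = 0 × 125 + 69
125 = 1 × 69 + 56
69 = 1 × 56 + 13
56 = 4 × 13 + 4
13 = 3 × 4 + 1
4 = 4 × 1 + 0
GCD(69, 125) = 1

LCM formula: LCM(a, b) = (a × b) / GCD(a, b)
LCM(69, 125) = (69 × 125) / 1
LCM(69, 125) = 8625 / 1
LCM(69, 125) = 8625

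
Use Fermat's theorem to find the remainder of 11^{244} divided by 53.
44

By Fermat's Little Theorem, a^(p-1) ≡ 1 (mod p) for prime p and gcd(a, p) = 1
Here p = 53, so 11^52 ≡ 1 (mod 53)
We can reduce the exponent: 244 mod 52 = 36
So 11^244 ≡ 11^36 (mod 53)
Computing: 11^36 mod 53 = 44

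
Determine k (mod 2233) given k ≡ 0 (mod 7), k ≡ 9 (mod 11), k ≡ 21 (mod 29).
427

Using the Chinese Remainder Theorem:
M = product of moduli = 2233
For equation 1: M_1 = 319, 319 ≡ 4 (mod 7), inverse of 319 mod 7 is 2 (check: 4 × 2 = 8 ≡ 1 (mod 7))
For equation 2: M_2 = 203, 203 ≡ 5 (mod 11), inverse of 203 mod 11 is 9 (check: 5 × 9 = 45 ≡ 1 (mod 11))
For equation 3: M_3 = 77, 77 ≡ 19 (mod 29), inverse of 77 mod 29 is 26 (check: 19 × 26 = 494 ≡ 1 (mod 29))
Combine: k ≡ Σ r_i×M_i×(M_i⁻¹ mod m_i) = 0×319×2 + 9×203×9 + 21×77×26 = 0 + 16443 + 42042 = 58485
58485 mod 2233 = 427
k ≡ 427 (mod 2233)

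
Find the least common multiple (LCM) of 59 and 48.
2832

First find GCD(59, 48) using the Euclidean algorithm:
59 = 1 × 48 + 11
48 = 4 × 11 + 4
11 = 2 × 4 + 3
4 = 1 × 3 + 1
3 = 3 × 1 + 0
GCD(59, 48) = 1

LCM formula: LCM(a, b) = (a × b) / GCD(a, b)
LCM(59, 48) = (59 × 48) / 1
LCM(59, 48) = 2832 / 1
LCM(59, 48) = 2832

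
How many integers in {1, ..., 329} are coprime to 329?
276

Prime factorization: 329 = 7 × 47
Using the formula φ(n) = n × Π(1 - 1/p) for each prime factor p:
φ(329) = 329 × (1 - 1/7) × (1 - 1/47)
φ(329) = 276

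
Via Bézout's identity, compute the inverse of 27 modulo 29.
Extended GCD: 27(14) + 29(-13) = 1. So 27^(-1) ≡ 14 ≡ 14 (mod 29). Verify: 27 × 14 = 378 ≡ 1 (mod 29)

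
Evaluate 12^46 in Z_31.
Using Fermat: 12^{30} ≡ 1 (mod 31). 46 ≡ 16 (mod 30). So 12^{46} ≡ 12^{16} ≡ 19 (mod 31)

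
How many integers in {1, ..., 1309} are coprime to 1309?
960

Prime factorization: 1309 = 7 × 11 × 17
Using the formula φ(n) = n × Π(1 - 1/p) for each prime factor p:
φ(1309) = 1309 × (1 - 1/7) × (1 - 1/11) × (1 - 1/17)
φ(1309) = 960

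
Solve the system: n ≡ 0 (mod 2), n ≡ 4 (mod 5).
M = 2 × 5 = 10. M₁ = 5, y₁ ≡ 1 (mod 2). M₂ = 2, y₂ ≡ 3 (mod 5). n = 0×5×1 + 4×2×3 ≡ 4 (mod 10)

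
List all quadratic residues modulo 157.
QRs mod 157: {1, 3, 4, 9, 10, 11, 12, 13, 14, 16, 17, 19, 25, 27, 30, 31, 33, 35, 36, 37, 39, 40, 42, 44, 46, 47, 48, 49, 51, 52, 56, 57, 58, 64, 67, 68, 71, 75, 76, 81, 82, 86, 89, 90, 93, 99, 100, 101, 105, 106, 108, 109, 110, 111, 113, 115, 117, 118, 120, 121, 122, 124, 126, 127, 130, 132, 138, 140, 141, 143, 144, 145, 146, 147, 148, 153, 154, 156}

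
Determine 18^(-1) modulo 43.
18^(-1) ≡ 12 (mod 43). Verification: 18 × 12 = 216 ≡ 1 (mod 43)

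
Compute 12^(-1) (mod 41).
12^(-1) ≡ 24 (mod 41). Verification: 12 × 24 = 288 ≡ 1 (mod 41)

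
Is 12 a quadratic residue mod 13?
By Euler's criterion: 12^{6} ≡ 1 (mod 13). Since this equals 1, 12 is a QR.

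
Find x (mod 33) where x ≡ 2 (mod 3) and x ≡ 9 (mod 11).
M = 3 × 11 = 33. M₁ = 11, y₁ ≡ 2 (mod 3). M₂ = 3, y₂ ≡ 4 (mod 11). x = 2×11×2 + 9×3×4 ≡ 20 (mod 33)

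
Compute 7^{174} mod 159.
100

Using successive squaring:
Binary expansion of 174: 10101110
Powers of 7 mod 159 (each is the square of the previous):
  7^1 ≡ 7 (mod 159)
  7^2 ≡ 7² = 49 ≡ 49 (mod 159)
  7^4 ≡ 49² = 2401 ≡ 16 (mod 159)
  7^8 ≡ 16² = 256 ≡ 97 (mod 159)
  7^16 ≡ 97² = 9409 ≡ 28 (mod 159)
  7^32 ≡ 28² = 784 ≡ 148 (mod 159)
  7^64 ≡ 148² = 21904 ≡ 121 (mod 159)
  7^128 ≡ 121² = 14641 ≡ 13 (mod 159)
174 = 128 + 32 + 8 + 4 + 2, so 7^174 = 7^128 × 7^32 × 7^8 × 7^4 × 7^2 ≡ 13 × 148 × 97 × 16 × 49 (mod 159)
Multiplying step by step:
  13 × 148 = 1924 ≡ 16 (mod 159)
  16 × 97 = 1552 ≡ 121 (mod 159)
  121 × 16 = 1936 ≡ 28 (mod 159)
  28 × 49 = 1372 ≡ 100 (mod 159)
Result: 7^174 ≡ 100 (mod 159)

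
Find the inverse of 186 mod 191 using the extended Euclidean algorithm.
Extended GCD: 186(38) + 191(-37) = 1. So 186^(-1) ≡ 38 ≡ 38 (mod 191). Verify: 186 × 38 = 7068 ≡ 1 (mod 191)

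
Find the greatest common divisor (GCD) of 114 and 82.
2

Using the Euclidean algorithm:
114 = 1 × 82 + 32
82 = 2 × 32 + 18
32 = 1 × 18 + 14
18 = 1 × 14 + 4
14 = 3 × 4 + 2
4 = 2 × 2 + 0

GCD(114, 82) = 2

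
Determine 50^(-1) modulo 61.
50^(-1) ≡ 11 (mod 61). Verification: 50 × 11 = 550 ≡ 1 (mod 61)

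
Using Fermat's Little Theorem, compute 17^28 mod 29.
By Fermat's Little Theorem, 17^{28} ≡ 1 (mod 29) since 29 is prime and gcd(17, 29) = 1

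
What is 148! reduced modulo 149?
By Wilson's theorem, (148)! ≡ -1 ≡ 148 (mod 149)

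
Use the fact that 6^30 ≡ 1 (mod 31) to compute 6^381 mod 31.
By Fermat: 6^{30} ≡ 1 (mod 31). 381 ≡ 21 (mod 30). So 6^{381} ≡ 6^{21} ≡ 30 (mod 31)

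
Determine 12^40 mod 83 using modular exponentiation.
Using repeated squaring. 40 = 32 + 8 (binary 101000). Repeated squaring mod 83: 12^1 ≡ 12; 12^2 ≡ 12² = 144 ≡ 61; 12^4 ≡ 61² = 3721 ≡ 69; 12^8 ≡ 69² = 4761 ≡ 30; 12^16 ≡ 30² = 900 ≡ 70; 12^32 ≡ 70² = 4900 ≡ 3. Multiply: 12^40 = 12^32 × 12^8 ≡ 3 × 30 (mod 83): 3 × 30 = 90 ≡ 7. So 12^40 ≡ 7 (mod 83).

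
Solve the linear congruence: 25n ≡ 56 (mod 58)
44

Since gcd(25, 58) = 1 divides 56, a solution exists.
Multiply both sides by the inverse of 25 mod 58:
  25^(-1) mod 58 = 7
  x ≡ 7 × 56 ≡ 392 ≡ 44 (mod 58)
Verification: 25 × 44 = 1100 = 18 × 58 + 56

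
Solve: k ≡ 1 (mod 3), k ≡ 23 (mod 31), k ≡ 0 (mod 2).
M = 3 × 31 × 2 = 186. M₁ = 62, y₁ ≡ 2 (mod 3). M₂ = 6, y₂ ≡ 26 (mod 31). M₃ = 93, y₃ ≡ 1 (mod 2). k = 1×62×2 + 23×6×26 + 0×93×1 ≡ 178 (mod 186)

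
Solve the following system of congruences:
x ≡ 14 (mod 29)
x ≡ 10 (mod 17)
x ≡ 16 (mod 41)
5756

Using the Chinese Remainder Theorem:
M = product of moduli = 20213
For equation 1: M_1 = 697, 697 ≡ 1 (mod 29), inverse of 697 mod 29 is 1 (check: 1 × 1 = 1 ≡ 1 (mod 29))
For equation 2: M_2 = 1189, 1189 ≡ 16 (mod 17), inverse of 1189 mod 17 is 16 (check: 16 × 16 = 256 ≡ 1 (mod 17))
For equation 3: M_3 = 493, 493 ≡ 1 (mod 41), inverse of 493 mod 41 is 1 (check: 1 × 1 = 1 ≡ 1 (mod 41))
Combine: x ≡ Σ r_i×M_i×(M_i⁻¹ mod m_i) = 14×697×1 + 10×1189×16 + 16×493×1 = 9758 + 190240 + 7888 = 207886
207886 mod 20213 = 5756
x ≡ 5756 (mod 20213)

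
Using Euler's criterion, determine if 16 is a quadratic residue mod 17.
By Euler's criterion: 16^{8} ≡ 1 (mod 17). Since this equals 1, 16 is a QR.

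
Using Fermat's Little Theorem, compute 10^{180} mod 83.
31

By Fermat's Little Theorem, a^(p-1) ≡ 1 (mod p) for prime p and gcd(a, p) = 1
Here p = 83, so 10^82 ≡ 1 (mod 83)
We can reduce the exponent: 180 mod 82 = 16
So 10^180 ≡ 10^16 (mod 83)
Computing: 10^16 mod 83 = 31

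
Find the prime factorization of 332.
2^2 × 83

Divide by primes starting from smallest:
332 ÷ 2 = 166
166 ÷ 2 = 83
83 ÷ 83 = 1

332 = 2^2 × 83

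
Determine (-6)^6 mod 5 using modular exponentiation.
(-6) ≡ 4 (mod 5). 6 = 4 + 2 (binary 110). Repeated squaring mod 5: 4^1 ≡ 4; 4^2 ≡ 4² = 16 ≡ 1; 4^4 ≡ 1² = 1 ≡ 1. Multiply: (-6)^6 ≡ 4^4 × 4^2 ≡ 1 × 1 (mod 5): 1 × 1 = 1 ≡ 1. So (-6)^6 ≡ 1 (mod 5).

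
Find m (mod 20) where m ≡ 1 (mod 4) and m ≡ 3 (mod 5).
M = 4 × 5 = 20. M₁ = 5, y₁ ≡ 1 (mod 4). M₂ = 4, y₂ ≡ 4 (mod 5). m = 1×5×1 + 3×4×4 ≡ 13 (mod 20)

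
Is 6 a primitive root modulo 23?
p - 1 = 22 has prime divisors 2, 11. Check 6^(22/q) mod 23 for each: 6^(22/2) = 6^11 ≡ 1, 6^(22/11) = 6^2 ≡ 13 (mod 23). Since 6^11 ≡ 1 (mod 23), the order of 6 divides 11 (in fact the order is 11) ≠ 22, so it is not a primitive root.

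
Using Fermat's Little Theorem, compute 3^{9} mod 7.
6

By Fermat's Little Theorem, a^(p-1) ≡ 1 (mod p) for prime p and gcd(a, p) = 1
Here p = 7, so 3^6 ≡ 1 (mod 7)
We can reduce the exponent: 9 mod 6 = 3
So 3^9 ≡ 3^3 (mod 7)
Computing: 3^3 mod 7 = 6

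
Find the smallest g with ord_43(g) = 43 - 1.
p - 1 = 42 has prime divisors 2, 3, 7. h is a primitive root mod 43 iff h^(42/q) ≢ 1 (mod 43) for each such q.
h = 2: 2^21 ≡ 42, 2^14 ≡ 1, 2^6 ≡ 21 (mod 43); 2^14 ≡ 1, so not a primitive root.
h = 3: 3^21 ≡ 42, 3^14 ≡ 36, 3^6 ≡ 41 (mod 43); none is 1, so 3 has order 42 and is a primitive root.
The smallest primitive root mod 43 is g = 3.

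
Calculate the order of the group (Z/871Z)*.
792

Prime factorization: 871 = 13 × 67
Using the formula φ(n) = n × Π(1 - 1/p) for each prime factor p:
φ(871) = 871 × (1 - 1/13) × (1 - 1/67)
φ(871) = 792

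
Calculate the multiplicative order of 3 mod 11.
Powers of 3 mod 11: 3^1≡3, 3^2≡9, 3^3≡5, 3^4≡4, 3^5≡1. Order = 5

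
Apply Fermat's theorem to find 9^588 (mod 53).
By Fermat: 9^{52} ≡ 1 (mod 53). 588 ≡ 16 (mod 52). So 9^{588} ≡ 9^{16} ≡ 13 (mod 53)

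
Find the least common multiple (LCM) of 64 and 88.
704

First find GCD(64, 88) using the Euclidean algorithm:
64 = 0 × 88 + 64
88 = 1 × 64 + 24
64 = 2 × 24 + 16
24 = 1 × 16 + 8
16 = 2 × 8 + 0
GCD(64, 88) = 8

LCM formula: LCM(a, b) = (a × b) / GCD(a, b)
LCM(64, 88) = (64 × 88) / 8
LCM(64, 88) = 5632 / 8
LCM(64, 88) = 704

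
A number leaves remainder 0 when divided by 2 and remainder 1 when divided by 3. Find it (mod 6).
M = 2 × 3 = 6. M₁ = 3, y₁ ≡ 1 (mod 2). M₂ = 2, y₂ ≡ 2 (mod 3). n = 0×3×1 + 1×2×2 ≡ 4 (mod 6)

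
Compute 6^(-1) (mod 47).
6^(-1) ≡ 8 (mod 47). Verification: 6 × 8 = 48 ≡ 1 (mod 47)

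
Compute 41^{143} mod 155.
76

Using successive squaring:
Binary expansion of 143: 10001111
Powers of 41 mod 155 (each is the square of the previous):
  41^1 ≡ 41 (mod 155)
  41^2 ≡ 41² = 1681 ≡ 131 (mod 155)
  41^4 ≡ 131² = 17161 ≡ 111 (mod 155)
  41^8 ≡ 111² = 12321 ≡ 76 (mod 155)
  41^16 ≡ 76² = 5776 ≡ 41 (mod 155)
  41^32 ≡ 41² = 1681 ≡ 131 (mod 155)
  41^64 ≡ 131² = 17161 ≡ 111 (mod 155)
  41^128 ≡ 111² = 12321 ≡ 76 (mod 155)
143 = 128 + 8 + 4 + 2 + 1, so 41^143 = 41^128 × 41^8 × 41^4 × 41^2 × 41^1 ≡ 76 × 76 × 111 × 131 × 41 (mod 155)
Multiplying step by step:
  76 × 76 = 5776 ≡ 41 (mod 155)
  41 × 111 = 4551 ≡ 56 (mod 155)
  56 × 131 = 7336 ≡ 51 (mod 155)
  51 × 41 = 2091 ≡ 76 (mod 155)
Result: 41^143 ≡ 76 (mod 155)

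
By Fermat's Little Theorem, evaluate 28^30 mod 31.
By Fermat's Little Theorem, 28^{30} ≡ 1 (mod 31) since 31 is prime and gcd(28, 31) = 1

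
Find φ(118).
58

Prime factorization: 118 = 2 × 59
Using the formula φ(n) = n × Π(1 - 1/p) for each prime factor p:
φ(118) = 118 × (1 - 1/2) × (1 - 1/59)
φ(118) = 58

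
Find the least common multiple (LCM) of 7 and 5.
35

First find GCD(7, 5) using the Euclidean algorithm:
7 = 1 × 5 + 2
5 = 2 × 2 + 1
2 = 2 × 1 + 0
GCD(7, 5) = 1

LCM formula: LCM(a, b) = (a × b) / GCD(a, b)
LCM(7, 5) = (7 × 5) / 1
LCM(7, 5) = 35 / 1
LCM(7, 5) = 35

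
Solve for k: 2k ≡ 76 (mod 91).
38

Since gcd(2, 91) = 1 divides 76, a solution exists.
Multiply both sides by the inverse of 2 mod 91:
  2^(-1) mod 91 = 46
  x ≡ 46 × 76 ≡ 3496 ≡ 38 (mod 91)
Verification: 2 × 38 = 76 = 0 × 91 + 76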